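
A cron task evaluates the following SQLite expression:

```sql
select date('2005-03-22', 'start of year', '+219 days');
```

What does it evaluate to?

2005-08-08

`start of year` rewinds 2005-03-22 to 2005-01-01.
Applying '+219 days' to 2005-01-01: counting 219 days forward gives 2005-08-08.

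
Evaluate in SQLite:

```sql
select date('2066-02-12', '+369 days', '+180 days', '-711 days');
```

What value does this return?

Applying '+369 days' to 2066-02-12: counting 369 days forward gives 2067-02-16.
Applying '+180 days' to 2067-02-16: counting 180 days forward gives 2067-08-15.
Applying '-711 days' to 2067-08-15: counting 711 days back gives 2065-09-03.

2065-09-03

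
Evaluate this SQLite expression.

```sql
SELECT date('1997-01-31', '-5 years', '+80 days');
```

1992-04-20

Adding -5 years to 1997-01-31 gives 1992-01-31.
Applying '+80 days' to 1992-01-31: counting 80 days forward gives 1992-04-20.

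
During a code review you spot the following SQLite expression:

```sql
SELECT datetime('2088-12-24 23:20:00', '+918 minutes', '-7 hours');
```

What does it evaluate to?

918 minutes = 15h 18m; +918 minutes from 2088-12-24 23:20:00 is 2088-12-25 14:38:00 (crosses midnight).
-7 hours from 2088-12-25 14:38:00 is 2088-12-25 07:38:00.

2088-12-25 07:38:00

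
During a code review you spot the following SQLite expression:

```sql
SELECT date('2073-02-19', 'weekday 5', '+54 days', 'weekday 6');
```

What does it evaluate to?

`weekday 5` advances to the next Friday; 2073-02-19 is a Sunday, so it moves forward to 2073-02-24.
Applying '+54 days' to 2073-02-24: counting 54 days forward gives 2073-04-19.
`weekday 6` advances to the next Saturday; 2073-04-19 is a Wednesday, so it moves forward to 2073-04-22.

2073-04-22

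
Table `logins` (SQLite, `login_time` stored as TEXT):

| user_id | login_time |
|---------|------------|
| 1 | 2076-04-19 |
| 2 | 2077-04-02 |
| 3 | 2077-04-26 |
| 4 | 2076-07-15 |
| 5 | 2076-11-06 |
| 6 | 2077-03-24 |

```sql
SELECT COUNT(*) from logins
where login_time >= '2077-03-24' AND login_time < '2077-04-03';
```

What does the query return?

Rows in [2077-03-24, 2077-04-03): 2077-04-02, 2077-03-24 → 2 rows.

2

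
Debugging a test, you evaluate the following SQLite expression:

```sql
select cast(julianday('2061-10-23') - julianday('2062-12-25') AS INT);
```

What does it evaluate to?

8 days remain in October 2061 after the 23rd (31 − 23).
Full months from November 2061 through November 2062 contribute their day counts.
Then 25 days into December 2062.
Total: 8 + 30 + 31 + 31 + 28 + 31 + 30 + 31 + 30 + 31 + 31 + 30 + 31 + 30 + 25 = 428.
The subtraction is earlier − later, so the result is −428 → -428.

-428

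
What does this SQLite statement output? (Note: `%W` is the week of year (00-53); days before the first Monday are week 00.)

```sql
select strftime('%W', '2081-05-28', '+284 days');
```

First apply '+284 days': 2081-05-28 → 2082-03-08.
2082-03-08 is a Sunday. SQLite's %W counts Mondays since the year started; the result is 09.

09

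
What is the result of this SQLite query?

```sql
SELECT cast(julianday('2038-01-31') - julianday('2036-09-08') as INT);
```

22 days remain in September 2036 after the 8th (30 − 8).
Full months from October 2036 through December 2037 contribute their day counts.
Then 31 days into January 2038.
Total: 22 + 31 + 30 + 31 + 31 + 28 + 31 + 30 + 31 + 30 + 31 + 31 + 30 + 31 + 30 + 31 + 31 = 510.

510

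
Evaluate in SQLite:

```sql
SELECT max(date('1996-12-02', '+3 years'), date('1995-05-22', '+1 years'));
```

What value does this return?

1999-12-02

date('1996-12-02', '+3 years') → 1999-12-02.
date('1995-05-22', '+1 years') → 1996-05-22.
Later of the two is 1999-12-02.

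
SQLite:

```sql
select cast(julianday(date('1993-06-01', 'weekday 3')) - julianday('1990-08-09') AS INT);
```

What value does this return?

`weekday 3` advances to the next Wednesday; 1993-06-01 is a Tuesday, so it moves forward to 1993-06-02.
22 days remain in August 1990 after the 9th (31 − 9).
Full months from September 1990 through May 1993 contribute their day counts.
Then 2 days into June 1993.
Total: 22 + 30 + 31 + 30 + 31 + 31 + 28 + 31 + 30 + 31 + 30 + 31 + 31 + 30 + 31 + 30 + 31 + 31 + 29 + 31 + 30 + 31 + 30 + 31 + 31 + 30 + 31 + 30 + 31 + 31 + 28 + 31 + 30 + 31 + 2 = 1028.

1028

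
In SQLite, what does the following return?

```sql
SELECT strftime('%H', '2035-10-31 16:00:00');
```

16

`%H` extracts the 2-digit hour (00-23): 16.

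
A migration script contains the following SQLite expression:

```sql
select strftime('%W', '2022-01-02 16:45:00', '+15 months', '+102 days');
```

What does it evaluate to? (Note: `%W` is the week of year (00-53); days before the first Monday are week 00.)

First apply '+15 months', '+102 days': 2022-01-02 16:45:00 → 2023-07-13 16:45:00.
2023-07-13 is a Thursday. SQLite's %W counts Mondays since the year started; the result is 28.

28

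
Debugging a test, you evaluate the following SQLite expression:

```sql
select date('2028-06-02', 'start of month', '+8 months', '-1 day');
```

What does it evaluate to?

2029-01-31

`start of month` rewinds 2028-06-02 to 2028-06-01.
Adding +8 months to 2028-06-01 gives 2029-02-01.
Going back 1 day from 2029-02-01 reaches 2029-01-31 (last day of January, 31 days).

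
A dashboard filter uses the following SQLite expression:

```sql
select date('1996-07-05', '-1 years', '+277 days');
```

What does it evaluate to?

Adding -1 year to 1996-07-05 gives 1995-07-05.
Applying '+277 days' to 1995-07-05: counting 277 days forward gives 1996-04-07.

1996-04-07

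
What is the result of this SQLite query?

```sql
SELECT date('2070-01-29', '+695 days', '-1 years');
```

Applying '+695 days' to 2070-01-29: counting 695 days forward gives 2071-12-25.
Adding -1 year to 2071-12-25 gives 2070-12-25.

2070-12-25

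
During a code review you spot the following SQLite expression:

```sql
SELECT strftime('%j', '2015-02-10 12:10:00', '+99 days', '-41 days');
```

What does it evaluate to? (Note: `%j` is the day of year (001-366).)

099

First apply '+99 days', '-41 days': 2015-02-10 12:10:00 → 2015-04-09 12:10:00.
Day-of-year for 2015-04-09: days since 2015-01-01 inclusive = 99, zero-padded to 099.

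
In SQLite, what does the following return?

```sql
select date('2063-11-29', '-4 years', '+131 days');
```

2060-04-08

Adding -4 years to 2063-11-29 gives 2059-11-29.
Applying '+131 days' to 2059-11-29: counting 131 days forward gives 2060-04-08.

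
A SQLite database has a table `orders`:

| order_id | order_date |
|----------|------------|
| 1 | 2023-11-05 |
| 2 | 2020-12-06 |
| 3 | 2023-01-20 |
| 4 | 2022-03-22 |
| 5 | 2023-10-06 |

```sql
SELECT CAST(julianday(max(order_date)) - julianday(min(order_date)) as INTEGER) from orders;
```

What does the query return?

MIN = 2020-12-06, MAX = 2023-11-05.
25 days remain in December 2020 after the 6th (31 − 6).
Full months from January 2021 through October 2023 contribute their day counts.
Then 5 days into November 2023.
Total: 25 + 31 + 28 + 31 + 30 + 31 + 30 + 31 + 31 + 30 + 31 + 30 + 31 + 31 + 28 + 31 + 30 + 31 + 30 + 31 + 31 + 30 + 31 + 30 + 31 + 31 + 28 + 31 + 30 + 31 + 30 + 31 + 31 + 30 + 31 + 5 = 1064.

1064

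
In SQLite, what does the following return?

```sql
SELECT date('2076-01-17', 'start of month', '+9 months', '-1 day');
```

2076-09-30

`start of month` rewinds 2076-01-17 to 2076-01-01.
Adding +9 months to 2076-01-01 gives 2076-10-01.
Going back 1 day from 2076-10-01 reaches 2076-09-30 (last day of September, 30 days).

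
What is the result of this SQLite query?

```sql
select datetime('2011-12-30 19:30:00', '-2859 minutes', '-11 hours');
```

2011-12-28 08:51:00

2859 minutes = 47h 39m; -2859 minutes from 2011-12-30 19:30:00 is 2011-12-28 19:51:00 (crosses midnight).
-11 hours from 2011-12-28 19:51:00 is 2011-12-28 08:51:00.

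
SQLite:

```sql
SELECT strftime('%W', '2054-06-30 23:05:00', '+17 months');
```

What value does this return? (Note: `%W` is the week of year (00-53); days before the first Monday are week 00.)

48

First apply '+17 months': 2054-06-30 23:05:00 → 2055-11-30 23:05:00.
2055-11-30 is a Tuesday. SQLite's %W counts Mondays since the year started; the result is 48.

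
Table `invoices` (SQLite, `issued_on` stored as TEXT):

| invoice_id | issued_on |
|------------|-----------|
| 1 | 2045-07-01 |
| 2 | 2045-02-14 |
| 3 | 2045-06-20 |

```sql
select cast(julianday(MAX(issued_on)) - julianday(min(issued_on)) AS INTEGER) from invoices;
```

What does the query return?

137

MIN = 2045-02-14, MAX = 2045-07-01.
14 days remain in February 2045 after the 14th (28 − 14).
March 2045: 31 days.
April 2045: 30 days.
May 2045: 31 days.
June 2045: 30 days.
Then 1 day into July 2045.
Total: 14 + 31 + 30 + 31 + 30 + 1 = 137.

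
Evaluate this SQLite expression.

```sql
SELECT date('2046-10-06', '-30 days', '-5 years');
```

Going back 6 days from 2046-10-06 reaches 2046-09-30 (last day of September, 30 days).
Going back 24 days within September lands on 2046-09-06.
Adding -5 years to 2046-09-06 gives 2041-09-06.

2041-09-06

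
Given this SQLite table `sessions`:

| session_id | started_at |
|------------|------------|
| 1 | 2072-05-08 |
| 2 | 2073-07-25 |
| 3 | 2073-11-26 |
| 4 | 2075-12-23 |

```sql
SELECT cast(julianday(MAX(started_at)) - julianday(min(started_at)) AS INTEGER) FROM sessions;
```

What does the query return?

1324

MIN = 2072-05-08, MAX = 2075-12-23.
23 days remain in May 2072 after the 8th (31 − 8).
Full months from June 2072 through November 2075 contribute their day counts.
Then 23 days into December 2075.
Total: 23 + 30 + 31 + 31 + 30 + 31 + 30 + 31 + 31 + 28 + 31 + 30 + 31 + 30 + 31 + 31 + 30 + 31 + 30 + 31 + 31 + 28 + 31 + 30 + 31 + 30 + 31 + 31 + 30 + 31 + 30 + 31 + 31 + 28 + 31 + 30 + 31 + 30 + 31 + 31 + 30 + 31 + 30 + 23 = 1324.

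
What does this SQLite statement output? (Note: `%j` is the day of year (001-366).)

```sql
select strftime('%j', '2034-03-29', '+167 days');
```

255

First apply '+167 days': 2034-03-29 → 2034-09-12.
Day-of-year for 2034-09-12: days since 2034-01-01 inclusive = 255, zero-padded to 255.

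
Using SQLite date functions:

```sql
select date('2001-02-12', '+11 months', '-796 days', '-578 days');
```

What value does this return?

Adding +11 months to 2001-02-12 gives 2002-01-12.
Applying '-796 days' to 2002-01-12: counting 796 days back gives 1999-11-08.
Applying '-578 days' to 1999-11-08: counting 578 days back gives 1998-04-09.

1998-04-09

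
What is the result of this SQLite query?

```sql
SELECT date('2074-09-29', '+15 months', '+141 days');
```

Adding +15 months to 2074-09-29 gives 2075-12-29.
Applying '+141 days' to 2075-12-29: counting 141 days forward gives 2076-05-18.

2076-05-18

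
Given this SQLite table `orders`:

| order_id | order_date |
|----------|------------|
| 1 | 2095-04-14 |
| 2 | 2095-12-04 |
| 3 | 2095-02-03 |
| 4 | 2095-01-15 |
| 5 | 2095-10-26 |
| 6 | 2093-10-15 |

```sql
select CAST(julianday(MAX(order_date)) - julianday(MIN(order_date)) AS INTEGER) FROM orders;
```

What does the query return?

780

MIN = 2093-10-15, MAX = 2095-12-04.
16 days remain in October 2093 after the 15th (31 − 15).
Full months from November 2093 through November 2095 contribute their day counts.
Then 4 days into December 2095.
Total: 16 + 30 + 31 + 31 + 28 + 31 + 30 + 31 + 30 + 31 + 31 + 30 + 31 + 30 + 31 + 31 + 28 + 31 + 30 + 31 + 30 + 31 + 31 + 30 + 31 + 30 + 4 = 780.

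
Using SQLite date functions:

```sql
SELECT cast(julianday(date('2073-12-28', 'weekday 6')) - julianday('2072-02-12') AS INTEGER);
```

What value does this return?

`weekday 6` advances to the next Saturday; 2073-12-28 is a Thursday, so it moves forward to 2073-12-30.
17 days remain in February 2072 after the 12th (29 − 12).
Full months from March 2072 through November 2073 contribute their day counts.
Then 30 days into December 2073.
Total: 17 + 31 + 30 + 31 + 30 + 31 + 31 + 30 + 31 + 30 + 31 + 31 + 28 + 31 + 30 + 31 + 30 + 31 + 31 + 30 + 31 + 30 + 30 = 687.

687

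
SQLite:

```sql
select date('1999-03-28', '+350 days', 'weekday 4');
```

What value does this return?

Applying '+350 days' to 1999-03-28: counting 350 days forward gives 2000-03-12.
`weekday 4` advances to the next Thursday; 2000-03-12 is a Sunday, so it moves forward to 2000-03-16.

2000-03-16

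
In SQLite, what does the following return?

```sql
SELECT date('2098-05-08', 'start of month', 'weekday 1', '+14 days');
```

2098-05-19

`start of month` rewinds 2098-05-08 to 2098-05-01.
`weekday 1` advances to the next Monday; 2098-05-01 is a Thursday, so it moves forward to 2098-05-05.
Advancing 14 more days within May lands on 2098-05-19.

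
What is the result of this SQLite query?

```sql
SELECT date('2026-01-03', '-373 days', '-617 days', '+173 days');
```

2023-10-09

Applying '-373 days' to 2026-01-03: counting 373 days back gives 2024-12-26.
Applying '-617 days' to 2024-12-26: counting 617 days back gives 2023-04-19.
Applying '+173 days' to 2023-04-19: counting 173 days forward gives 2023-10-09.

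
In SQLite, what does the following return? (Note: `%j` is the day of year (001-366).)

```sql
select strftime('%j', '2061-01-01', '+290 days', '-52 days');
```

239

First apply '+290 days', '-52 days': 2061-01-01 → 2061-08-27.
Day-of-year for 2061-08-27: days since 2061-01-01 inclusive = 239, zero-padded to 239.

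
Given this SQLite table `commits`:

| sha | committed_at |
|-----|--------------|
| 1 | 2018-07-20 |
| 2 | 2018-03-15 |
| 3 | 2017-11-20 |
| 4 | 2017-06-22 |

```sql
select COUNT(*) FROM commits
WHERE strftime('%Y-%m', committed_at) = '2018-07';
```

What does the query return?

Rows with year-month 2018-07: 2018-07-20 → 1.

1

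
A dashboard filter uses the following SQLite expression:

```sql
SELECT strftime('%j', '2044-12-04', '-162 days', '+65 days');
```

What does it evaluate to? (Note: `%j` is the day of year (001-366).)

First apply '-162 days', '+65 days': 2044-12-04 → 2044-08-29.
Day-of-year for 2044-08-29: days since 2044-01-01 inclusive = 242, zero-padded to 242.

242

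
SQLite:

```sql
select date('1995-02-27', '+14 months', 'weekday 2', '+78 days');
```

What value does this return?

1996-07-17

Adding +14 months to 1995-02-27 gives 1996-04-27.
`weekday 2` advances to the next Tuesday; 1996-04-27 is a Saturday, so it moves forward to 1996-04-30.
Applying '+78 days' to 1996-04-30: counting 78 days forward gives 1996-07-17.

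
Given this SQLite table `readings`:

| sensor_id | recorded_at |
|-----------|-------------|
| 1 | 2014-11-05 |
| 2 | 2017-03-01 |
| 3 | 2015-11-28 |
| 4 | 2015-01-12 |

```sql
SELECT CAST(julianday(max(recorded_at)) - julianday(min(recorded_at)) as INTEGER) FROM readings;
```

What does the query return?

847

MIN = 2014-11-05, MAX = 2017-03-01.
25 days remain in November 2014 after the 5th (30 − 5).
Full months from December 2014 through February 2017 contribute their day counts.
Then 1 day into March 2017.
Total: 25 + 31 + 31 + 28 + 31 + 30 + 31 + 30 + 31 + 31 + 30 + 31 + 30 + 31 + 31 + 29 + 31 + 30 + 31 + 30 + 31 + 31 + 30 + 31 + 30 + 31 + 31 + 28 + 1 = 847.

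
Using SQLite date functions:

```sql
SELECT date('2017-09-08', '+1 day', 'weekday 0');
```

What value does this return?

Advancing 1 more day within September lands on 2017-09-09.
`weekday 0` advances to the next Sunday; 2017-09-09 is a Saturday, so it moves forward to 2017-09-10.

2017-09-10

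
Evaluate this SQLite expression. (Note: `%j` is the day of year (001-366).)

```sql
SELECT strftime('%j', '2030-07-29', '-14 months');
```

149

First apply '-14 months': 2030-07-29 → 2029-05-29.
Day-of-year for 2029-05-29: days since 2029-01-01 inclusive = 149, zero-padded to 149.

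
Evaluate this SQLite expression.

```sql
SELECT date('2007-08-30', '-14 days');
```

2007-08-16

Going back 14 days within August lands on 2007-08-16.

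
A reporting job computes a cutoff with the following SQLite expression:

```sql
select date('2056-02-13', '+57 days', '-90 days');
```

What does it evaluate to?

2056-01-11

Applying '+57 days' to 2056-02-13: counting 57 days forward gives 2056-04-10.
Applying '-90 days' to 2056-04-10: counting 90 days back gives 2056-01-11.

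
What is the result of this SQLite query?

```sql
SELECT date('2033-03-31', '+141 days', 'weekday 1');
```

Applying '+141 days' to 2033-03-31: counting 141 days forward gives 2033-08-19.
`weekday 1` advances to the next Monday; 2033-08-19 is a Friday, so it moves forward to 2033-08-22.

2033-08-22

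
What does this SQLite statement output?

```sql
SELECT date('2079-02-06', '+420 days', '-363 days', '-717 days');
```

2077-04-17

Applying '+420 days' to 2079-02-06: counting 420 days forward gives 2080-04-01.
Applying '-363 days' to 2080-04-01: counting 363 days back gives 2079-04-04.
Applying '-717 days' to 2079-04-04: counting 717 days back gives 2077-04-17.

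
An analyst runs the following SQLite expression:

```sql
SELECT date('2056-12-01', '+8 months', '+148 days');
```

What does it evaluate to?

2057-12-27

Adding +8 months to 2056-12-01 gives 2057-08-01.
Applying '+148 days' to 2057-08-01: counting 148 days forward gives 2057-12-27.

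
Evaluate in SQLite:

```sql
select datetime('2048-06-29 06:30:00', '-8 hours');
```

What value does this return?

2048-06-28 22:30:00

-8 hours from 2048-06-29 06:30:00 is 2048-06-28 22:30:00 (crosses midnight).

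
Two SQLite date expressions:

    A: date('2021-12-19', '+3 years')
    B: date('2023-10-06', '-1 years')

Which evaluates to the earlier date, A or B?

A = 2024-12-19.
B = 2022-10-06.
B is earlier.

B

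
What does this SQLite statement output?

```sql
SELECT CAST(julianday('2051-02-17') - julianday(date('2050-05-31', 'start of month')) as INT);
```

292

`start of month` rewinds 2050-05-31 to 2050-05-01.
30 days remain in May 2050 after the 1st (31 − 1).
Full months from June 2050 through January 2051 contribute their day counts.
Then 17 days into February 2051.
Total: 30 + 30 + 31 + 31 + 30 + 31 + 30 + 31 + 31 + 17 = 292.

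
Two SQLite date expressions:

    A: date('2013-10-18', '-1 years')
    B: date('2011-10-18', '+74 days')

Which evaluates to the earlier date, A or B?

B

A = 2012-10-18.
B = 2011-12-31.
B is earlier.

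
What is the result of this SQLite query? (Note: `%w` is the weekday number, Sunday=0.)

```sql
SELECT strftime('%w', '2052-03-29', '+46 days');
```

2

First apply '+46 days': 2052-03-29 → 2052-05-14.
2052-05-14 is a Tuesday; with Sunday=0 that is 2.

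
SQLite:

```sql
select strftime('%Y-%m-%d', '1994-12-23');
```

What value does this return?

`%Y-%m-%d` extracts the ISO date: 1994-12-23.

1994-12-23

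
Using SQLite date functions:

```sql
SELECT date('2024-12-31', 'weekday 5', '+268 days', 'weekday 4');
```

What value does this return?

`weekday 5` advances to the next Friday; 2024-12-31 is a Tuesday, so it moves forward to 2025-01-03.
Applying '+268 days' to 2025-01-03: counting 268 days forward gives 2025-09-28.
`weekday 4` advances to the next Thursday; 2025-09-28 is a Sunday, so it moves forward to 2025-10-02.

2025-10-02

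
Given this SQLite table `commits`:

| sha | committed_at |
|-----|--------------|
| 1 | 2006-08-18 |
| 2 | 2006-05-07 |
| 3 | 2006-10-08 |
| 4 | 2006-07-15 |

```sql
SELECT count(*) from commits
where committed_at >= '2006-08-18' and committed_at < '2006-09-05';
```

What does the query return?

1

Rows in [2006-08-18, 2006-09-05): 2006-08-18 → 1 row.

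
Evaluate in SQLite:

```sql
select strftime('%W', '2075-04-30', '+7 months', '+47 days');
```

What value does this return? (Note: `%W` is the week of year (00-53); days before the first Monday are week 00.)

First apply '+7 months', '+47 days': 2075-04-30 → 2076-01-16.
2076-01-16 is a Thursday. SQLite's %W counts Mondays since the year started; the result is 02.

02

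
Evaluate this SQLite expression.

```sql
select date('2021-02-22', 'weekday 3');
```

`weekday 3` advances to the next Wednesday; 2021-02-22 is a Monday, so it moves forward to 2021-02-24.

2021-02-24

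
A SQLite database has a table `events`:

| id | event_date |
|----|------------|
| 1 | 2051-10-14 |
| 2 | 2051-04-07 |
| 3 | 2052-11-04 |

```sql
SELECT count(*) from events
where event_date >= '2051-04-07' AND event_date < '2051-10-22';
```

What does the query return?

2

Rows in [2051-04-07, 2051-10-22): 2051-10-14, 2051-04-07 → 2 rows.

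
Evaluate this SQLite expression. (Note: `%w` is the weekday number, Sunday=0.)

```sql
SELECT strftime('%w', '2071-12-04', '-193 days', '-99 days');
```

0

First apply '-193 days', '-99 days': 2071-12-04 → 2071-02-15.
2071-02-15 is a Sunday; with Sunday=0 that is 0.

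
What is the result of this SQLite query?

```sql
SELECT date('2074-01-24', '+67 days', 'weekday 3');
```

2074-04-04

Applying '+67 days' to 2074-01-24: counting 67 days forward gives 2074-04-01.
`weekday 3` advances to the next Wednesday; 2074-04-01 is a Sunday, so it moves forward to 2074-04-04.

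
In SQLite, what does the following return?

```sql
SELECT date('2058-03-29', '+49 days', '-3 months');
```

2058-02-17

Applying '+49 days' to 2058-03-29: counting 49 days forward gives 2058-05-17.
Adding -3 months to 2058-05-17 gives 2058-02-17.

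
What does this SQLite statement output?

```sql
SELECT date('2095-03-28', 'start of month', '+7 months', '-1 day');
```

`start of month` rewinds 2095-03-28 to 2095-03-01.
Adding +7 months to 2095-03-01 gives 2095-10-01.
Going back 1 day from 2095-10-01 reaches 2095-09-30 (last day of September, 30 days).

2095-09-30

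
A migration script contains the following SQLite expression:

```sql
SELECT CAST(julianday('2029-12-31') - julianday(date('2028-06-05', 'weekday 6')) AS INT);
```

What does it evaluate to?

`weekday 6` advances to the next Saturday; 2028-06-05 is a Monday, so it moves forward to 2028-06-10.
20 days remain in June 2028 after the 10th (30 − 10).
Full months from July 2028 through November 2029 contribute their day counts.
Then 31 days into December 2029.
Total: 20 + 31 + 31 + 30 + 31 + 30 + 31 + 31 + 28 + 31 + 30 + 31 + 30 + 31 + 31 + 30 + 31 + 30 + 31 = 569.

569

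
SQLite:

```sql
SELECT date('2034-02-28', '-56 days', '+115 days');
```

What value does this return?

Applying '-56 days' to 2034-02-28: counting 56 days back gives 2034-01-03.
Applying '+115 days' to 2034-01-03: counting 115 days forward gives 2034-04-28.

2034-04-28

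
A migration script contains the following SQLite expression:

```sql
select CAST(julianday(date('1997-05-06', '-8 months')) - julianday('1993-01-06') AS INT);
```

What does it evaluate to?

Adding -8 months to 1997-05-06 gives 1996-09-06.
25 days remain in January 1993 after the 6th (31 − 6).
Full months from February 1993 through August 1996 contribute their day counts.
Then 6 days into September 1996.
Total: 25 + 28 + 31 + 30 + 31 + 30 + 31 + 31 + 30 + 31 + 30 + 31 + 31 + 28 + 31 + 30 + 31 + 30 + 31 + 31 + 30 + 31 + 30 + 31 + 31 + 28 + 31 + 30 + 31 + 30 + 31 + 31 + 30 + 31 + 30 + 31 + 31 + 29 + 31 + 30 + 31 + 30 + 31 + 31 + 6 = 1339.

1339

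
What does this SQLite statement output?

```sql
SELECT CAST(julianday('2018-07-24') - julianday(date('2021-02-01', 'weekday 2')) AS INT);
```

-924

`weekday 2` advances to the next Tuesday; 2021-02-01 is a Monday, so it moves forward to 2021-02-02.
7 days remain in July 2018 after the 24th (31 − 24).
Full months from August 2018 through January 2021 contribute their day counts.
Then 2 days into February 2021.
Total: 7 + 31 + 30 + 31 + 30 + 31 + 31 + 28 + 31 + 30 + 31 + 30 + 31 + 31 + 30 + 31 + 30 + 31 + 31 + 29 + 31 + 30 + 31 + 30 + 31 + 31 + 30 + 31 + 30 + 31 + 31 + 2 = 924.
The subtraction is earlier − later, so the result is −924 → -924.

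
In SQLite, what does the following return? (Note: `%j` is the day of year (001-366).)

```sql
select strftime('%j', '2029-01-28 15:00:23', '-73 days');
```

First apply '-73 days': 2029-01-28 15:00:23 → 2028-11-16 15:00:23.
Day-of-year for 2028-11-16: days since 2028-01-01 inclusive = 321, zero-padded to 321.

321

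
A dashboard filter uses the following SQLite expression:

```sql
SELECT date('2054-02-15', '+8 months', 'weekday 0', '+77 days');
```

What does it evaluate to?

2055-01-03

Adding +8 months to 2054-02-15 gives 2054-10-15.
`weekday 0` advances to the next Sunday; 2054-10-15 is a Thursday, so it moves forward to 2054-10-18.
Applying '+77 days' to 2054-10-18: counting 77 days forward gives 2055-01-03.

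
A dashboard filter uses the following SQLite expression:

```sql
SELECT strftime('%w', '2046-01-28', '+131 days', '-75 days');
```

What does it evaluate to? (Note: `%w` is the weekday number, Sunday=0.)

First apply '+131 days', '-75 days': 2046-01-28 → 2046-03-25.
2046-03-25 is a Sunday; with Sunday=0 that is 0.

0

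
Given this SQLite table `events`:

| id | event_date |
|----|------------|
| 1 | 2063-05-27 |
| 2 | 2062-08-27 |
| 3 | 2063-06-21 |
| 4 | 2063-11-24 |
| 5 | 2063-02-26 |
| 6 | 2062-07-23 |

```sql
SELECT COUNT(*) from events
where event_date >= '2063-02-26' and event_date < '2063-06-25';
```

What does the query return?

Rows in [2063-02-26, 2063-06-25): 2063-05-27, 2063-06-21, 2063-02-26 → 3 rows.

3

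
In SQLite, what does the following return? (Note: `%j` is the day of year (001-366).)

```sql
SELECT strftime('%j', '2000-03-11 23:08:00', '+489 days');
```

First apply '+489 days': 2000-03-11 23:08:00 → 2001-07-13 23:08:00.
Day-of-year for 2001-07-13: days since 2001-01-01 inclusive = 194, zero-padded to 194.

194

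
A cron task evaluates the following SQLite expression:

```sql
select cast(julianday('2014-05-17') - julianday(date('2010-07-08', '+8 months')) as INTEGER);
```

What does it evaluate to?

Adding +8 months to 2010-07-08 gives 2011-03-08.
23 days remain in March 2011 after the 8th (31 − 8).
Full months from April 2011 through April 2014 contribute their day counts.
Then 17 days into May 2014.
Total: 23 + 30 + 31 + 30 + 31 + 31 + 30 + 31 + 30 + 31 + 31 + 29 + 31 + 30 + 31 + 30 + 31 + 31 + 30 + 31 + 30 + 31 + 31 + 28 + 31 + 30 + 31 + 30 + 31 + 31 + 30 + 31 + 30 + 31 + 31 + 28 + 31 + 30 + 17 = 1166.

1166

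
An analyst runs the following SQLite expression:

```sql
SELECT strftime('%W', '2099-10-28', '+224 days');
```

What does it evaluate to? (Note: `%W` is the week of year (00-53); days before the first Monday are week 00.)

23

First apply '+224 days': 2099-10-28 → 2100-06-09.
2100-06-09 is a Wednesday. SQLite's %W counts Mondays since the year started; the result is 23.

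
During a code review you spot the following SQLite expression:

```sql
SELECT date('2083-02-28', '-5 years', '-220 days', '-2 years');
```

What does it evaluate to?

2075-07-23

Adding -5 years to 2083-02-28 gives 2078-02-28.
Applying '-220 days' to 2078-02-28: counting 220 days back gives 2077-07-23.
Adding -2 years to 2077-07-23 gives 2075-07-23.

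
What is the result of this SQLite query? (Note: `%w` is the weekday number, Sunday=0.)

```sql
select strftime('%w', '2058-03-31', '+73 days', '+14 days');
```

3

First apply '+73 days', '+14 days': 2058-03-31 → 2058-06-26.
2058-06-26 is a Wednesday; with Sunday=0 that is 3.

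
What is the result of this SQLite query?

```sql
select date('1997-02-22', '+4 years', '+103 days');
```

Adding +4 years to 1997-02-22 gives 2001-02-22.
Applying '+103 days' to 2001-02-22: counting 103 days forward gives 2001-06-05.

2001-06-05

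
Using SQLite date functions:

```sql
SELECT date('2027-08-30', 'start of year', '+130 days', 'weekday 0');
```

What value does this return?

2027-05-16

`start of year` rewinds 2027-08-30 to 2027-01-01.
Applying '+130 days' to 2027-01-01: counting 130 days forward gives 2027-05-11.
`weekday 0` advances to the next Sunday; 2027-05-11 is a Tuesday, so it moves forward to 2027-05-16.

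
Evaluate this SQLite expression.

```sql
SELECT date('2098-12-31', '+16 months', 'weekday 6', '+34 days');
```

Adding +16 months to 2098-12-31 targets 2100-04-31. April 2100 has only 30 days, so SQLite normalizes the 1-day overflow forward to 2100-05-01.
`weekday 6` advances to the next Saturday; 2100-05-01 is already a Saturday, so it stays at 2100-05-01.
May 2100 has 31 days; 30 remain after the 1st, so 31 days reach 2100-06-01.
Advancing 3 more days within June lands on 2100-06-04.

2100-06-04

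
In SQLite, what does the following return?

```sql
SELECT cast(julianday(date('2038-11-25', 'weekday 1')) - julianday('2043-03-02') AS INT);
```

`weekday 1` advances to the next Monday; 2038-11-25 is a Thursday, so it moves forward to 2038-11-29.
1 day remains in November 2038 after the 29th (30 − 29).
Full months from December 2038 through February 2043 contribute their day counts.
Then 2 days into March 2043.
Total: 1 + 31 + 31 + 28 + 31 + 30 + 31 + 30 + 31 + 31 + 30 + 31 + 30 + 31 + 31 + 29 + 31 + 30 + 31 + 30 + 31 + 31 + 30 + 31 + 30 + 31 + 31 + 28 + 31 + 30 + 31 + 30 + 31 + 31 + 30 + 31 + 30 + 31 + 31 + 28 + 31 + 30 + 31 + 30 + 31 + 31 + 30 + 31 + 30 + 31 + 31 + 28 + 2 = 1554.
The subtraction is earlier − later, so the result is −1554 → -1554.

-1554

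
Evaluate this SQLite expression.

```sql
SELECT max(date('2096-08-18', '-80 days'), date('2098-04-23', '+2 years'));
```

date('2096-08-18', '-80 days') → 2096-05-30.
date('2098-04-23', '+2 years') → 2100-04-23.
Later of the two is 2100-04-23.

2100-04-23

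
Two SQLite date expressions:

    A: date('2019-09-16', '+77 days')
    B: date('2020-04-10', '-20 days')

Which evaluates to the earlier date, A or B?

A

A = 2019-12-02.
B = 2020-03-21.
A is earlier.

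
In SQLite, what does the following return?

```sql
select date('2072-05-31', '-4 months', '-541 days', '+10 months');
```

Adding -4 months to 2072-05-31 gives 2072-01-31.
Applying '-541 days' to 2072-01-31: counting 541 days back gives 2070-08-08.
Adding +10 months to 2070-08-08 gives 2071-06-08.

2071-06-08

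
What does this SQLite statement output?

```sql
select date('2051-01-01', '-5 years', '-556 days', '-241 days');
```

Adding -5 years to 2051-01-01 gives 2046-01-01.
Applying '-556 days' to 2046-01-01: counting 556 days back gives 2044-06-24.
Applying '-241 days' to 2044-06-24: counting 241 days back gives 2043-10-27.

2043-10-27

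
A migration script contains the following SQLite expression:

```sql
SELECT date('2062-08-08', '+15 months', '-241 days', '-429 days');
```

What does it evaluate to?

2062-01-07

Adding +15 months to 2062-08-08 gives 2063-11-08.
Applying '-241 days' to 2063-11-08: counting 241 days back gives 2063-03-12.
Applying '-429 days' to 2063-03-12: counting 429 days back gives 2062-01-07.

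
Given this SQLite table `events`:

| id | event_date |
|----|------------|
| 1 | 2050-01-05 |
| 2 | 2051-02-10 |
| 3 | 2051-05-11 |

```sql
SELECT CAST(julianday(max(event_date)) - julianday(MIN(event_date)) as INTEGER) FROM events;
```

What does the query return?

MIN = 2050-01-05, MAX = 2051-05-11.
26 days remain in January 2050 after the 5th (31 − 5).
Full months from February 2050 through April 2051 contribute their day counts.
Then 11 days into May 2051.
Total: 26 + 28 + 31 + 30 + 31 + 30 + 31 + 31 + 30 + 31 + 30 + 31 + 31 + 28 + 31 + 30 + 11 = 491.

491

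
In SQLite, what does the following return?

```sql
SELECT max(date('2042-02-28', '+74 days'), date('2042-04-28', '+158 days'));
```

2042-10-03

date('2042-02-28', '+74 days') → 2042-05-13.
date('2042-04-28', '+158 days') → 2042-10-03.
Later of the two is 2042-10-03.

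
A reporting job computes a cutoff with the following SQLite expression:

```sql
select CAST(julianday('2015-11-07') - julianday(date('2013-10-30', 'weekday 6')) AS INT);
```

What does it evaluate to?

`weekday 6` advances to the next Saturday; 2013-10-30 is a Wednesday, so it moves forward to 2013-11-02.
28 days remain in November 2013 after the 2nd (30 − 2).
Full months from December 2013 through October 2015 contribute their day counts.
Then 7 days into November 2015.
Total: 28 + 31 + 31 + 28 + 31 + 30 + 31 + 30 + 31 + 31 + 30 + 31 + 30 + 31 + 31 + 28 + 31 + 30 + 31 + 30 + 31 + 31 + 30 + 31 + 7 = 735.

735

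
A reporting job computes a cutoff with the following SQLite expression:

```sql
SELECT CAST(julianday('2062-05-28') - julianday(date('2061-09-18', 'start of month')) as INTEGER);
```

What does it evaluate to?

`start of month` rewinds 2061-09-18 to 2061-09-01.
29 days remain in September 2061 after the 1st (30 − 1).
Full months from October 2061 through April 2062 contribute their day counts.
Then 28 days into May 2062.
Total: 29 + 31 + 30 + 31 + 31 + 28 + 31 + 30 + 28 = 269.

269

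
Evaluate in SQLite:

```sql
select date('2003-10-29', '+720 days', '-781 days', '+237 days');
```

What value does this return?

Applying '+720 days' to 2003-10-29: counting 720 days forward gives 2005-10-18.
Applying '-781 days' to 2005-10-18: counting 781 days back gives 2003-08-29.
Applying '+237 days' to 2003-08-29: counting 237 days forward gives 2004-04-22.

2004-04-22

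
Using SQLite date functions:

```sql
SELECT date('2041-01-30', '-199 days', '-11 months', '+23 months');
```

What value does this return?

Applying '-199 days' to 2041-01-30: counting 199 days back gives 2040-07-15.
Adding -11 months to 2040-07-15 gives 2039-08-15.
Adding +23 months to 2039-08-15 gives 2041-07-15.

2041-07-15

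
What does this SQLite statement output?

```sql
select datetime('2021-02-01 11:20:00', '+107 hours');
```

2021-02-05 22:20:00

+107 hours from 2021-02-01 11:20:00 is 2021-02-05 22:20:00 (crosses midnight).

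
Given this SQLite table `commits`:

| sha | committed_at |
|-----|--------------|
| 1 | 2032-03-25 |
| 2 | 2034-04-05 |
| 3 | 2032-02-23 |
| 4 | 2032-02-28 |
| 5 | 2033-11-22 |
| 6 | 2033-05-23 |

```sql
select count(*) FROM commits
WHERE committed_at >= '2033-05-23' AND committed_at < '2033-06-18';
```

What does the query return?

Rows in [2033-05-23, 2033-06-18): 2033-05-23 → 1 row.

1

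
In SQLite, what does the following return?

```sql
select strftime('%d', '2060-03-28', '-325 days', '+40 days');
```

First apply '-325 days', '+40 days': 2060-03-28 → 2059-06-17.
`%d` extracts the 2-digit day of month: 17.

17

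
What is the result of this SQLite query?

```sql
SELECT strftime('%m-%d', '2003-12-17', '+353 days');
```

First apply '+353 days': 2003-12-17 → 2004-12-04.
`%m-%d` extracts the month-day: 12-04.

12-04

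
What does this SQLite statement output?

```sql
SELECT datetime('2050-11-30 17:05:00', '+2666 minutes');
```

2666 minutes = 44h 26m; +2666 minutes from 2050-11-30 17:05:00 is 2050-12-02 13:31:00 (crosses midnight).

2050-12-02 13:31:00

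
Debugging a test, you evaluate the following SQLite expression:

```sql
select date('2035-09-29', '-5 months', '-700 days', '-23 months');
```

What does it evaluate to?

Adding -5 months to 2035-09-29 gives 2035-04-29.
Applying '-700 days' to 2035-04-29: counting 700 days back gives 2033-05-29.
Adding -23 months to 2033-05-29 gives 2031-06-29.

2031-06-29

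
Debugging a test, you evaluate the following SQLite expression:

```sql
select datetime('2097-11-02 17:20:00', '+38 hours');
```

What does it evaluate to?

2097-11-04 07:20:00

+38 hours from 2097-11-02 17:20:00 is 2097-11-04 07:20:00 (crosses midnight).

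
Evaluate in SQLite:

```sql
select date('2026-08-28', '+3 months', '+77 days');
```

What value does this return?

2027-02-13

Adding +3 months to 2026-08-28 gives 2026-11-28.
Applying '+77 days' to 2026-11-28: counting 77 days forward gives 2027-02-13.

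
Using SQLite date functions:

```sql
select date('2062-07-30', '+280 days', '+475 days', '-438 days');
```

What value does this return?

Applying '+280 days' to 2062-07-30: counting 280 days forward gives 2063-05-06.
Applying '+475 days' to 2063-05-06: counting 475 days forward gives 2064-08-23.
Applying '-438 days' to 2064-08-23: counting 438 days back gives 2063-06-12.

2063-06-12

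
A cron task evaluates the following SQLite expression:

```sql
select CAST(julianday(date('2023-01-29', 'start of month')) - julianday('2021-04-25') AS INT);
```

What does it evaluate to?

616

`start of month` rewinds 2023-01-29 to 2023-01-01.
5 days remain in April 2021 after the 25th (30 − 25).
Full months from May 2021 through December 2022 contribute their day counts.
Then 1 day into January 2023.
Total: 5 + 31 + 30 + 31 + 31 + 30 + 31 + 30 + 31 + 31 + 28 + 31 + 30 + 31 + 30 + 31 + 31 + 30 + 31 + 30 + 31 + 1 = 616.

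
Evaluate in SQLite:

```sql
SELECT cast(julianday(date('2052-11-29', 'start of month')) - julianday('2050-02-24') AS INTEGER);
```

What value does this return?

`start of month` rewinds 2052-11-29 to 2052-11-01.
4 days remain in February 2050 after the 24th (28 − 24).
Full months from March 2050 through October 2052 contribute their day counts.
Then 1 day into November 2052.
Total: 4 + 31 + 30 + 31 + 30 + 31 + 31 + 30 + 31 + 30 + 31 + 31 + 28 + 31 + 30 + 31 + 30 + 31 + 31 + 30 + 31 + 30 + 31 + 31 + 29 + 31 + 30 + 31 + 30 + 31 + 31 + 30 + 31 + 1 = 981.

981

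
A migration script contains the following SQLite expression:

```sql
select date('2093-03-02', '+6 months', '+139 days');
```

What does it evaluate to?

Adding +6 months to 2093-03-02 gives 2093-09-02.
Applying '+139 days' to 2093-09-02: counting 139 days forward gives 2094-01-19.

2094-01-19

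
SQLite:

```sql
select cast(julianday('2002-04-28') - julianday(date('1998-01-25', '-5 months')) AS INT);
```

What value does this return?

1707

Adding -5 months to 1998-01-25 gives 1997-08-25.
6 days remain in August 1997 after the 25th (31 − 25).
Full months from September 1997 through March 2002 contribute their day counts.
Then 28 days into April 2002.
Total: 6 + 30 + 31 + 30 + 31 + 31 + 28 + 31 + 30 + 31 + 30 + 31 + 31 + 30 + 31 + 30 + 31 + 31 + 28 + 31 + 30 + 31 + 30 + 31 + 31 + 30 + 31 + 30 + 31 + 31 + 29 + 31 + 30 + 31 + 30 + 31 + 31 + 30 + 31 + 30 + 31 + 31 + 28 + 31 + 30 + 31 + 30 + 31 + 31 + 30 + 31 + 30 + 31 + 31 + 28 + 31 + 28 = 1707.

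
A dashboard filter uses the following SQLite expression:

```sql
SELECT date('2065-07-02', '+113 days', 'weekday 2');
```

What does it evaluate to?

2065-10-27

Applying '+113 days' to 2065-07-02: counting 113 days forward gives 2065-10-23.
`weekday 2` advances to the next Tuesday; 2065-10-23 is a Friday, so it moves forward to 2065-10-27.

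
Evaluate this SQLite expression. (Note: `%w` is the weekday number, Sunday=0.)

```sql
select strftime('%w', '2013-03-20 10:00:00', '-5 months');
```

6

First apply '-5 months': 2013-03-20 10:00:00 → 2012-10-20 10:00:00.
2012-10-20 is a Saturday; with Sunday=0 that is 6.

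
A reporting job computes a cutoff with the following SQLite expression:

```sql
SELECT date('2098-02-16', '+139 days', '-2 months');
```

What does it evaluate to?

2098-05-05

Applying '+139 days' to 2098-02-16: counting 139 days forward gives 2098-07-05.
Adding -2 months to 2098-07-05 gives 2098-05-05.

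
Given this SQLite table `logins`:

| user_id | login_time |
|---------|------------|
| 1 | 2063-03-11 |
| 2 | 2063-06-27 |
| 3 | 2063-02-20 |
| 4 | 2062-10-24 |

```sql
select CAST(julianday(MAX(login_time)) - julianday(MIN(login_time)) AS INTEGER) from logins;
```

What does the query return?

246

MIN = 2062-10-24, MAX = 2063-06-27.
7 days remain in October 2062 after the 24th (31 − 24).
Full months from November 2062 through May 2063 contribute their day counts.
Then 27 days into June 2063.
Total: 7 + 30 + 31 + 31 + 28 + 31 + 30 + 31 + 27 = 246.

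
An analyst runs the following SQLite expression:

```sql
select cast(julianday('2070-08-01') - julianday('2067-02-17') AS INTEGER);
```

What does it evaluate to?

1261

11 days remain in February 2067 after the 17th (28 − 17).
Full months from March 2067 through July 2070 contribute their day counts.
Then 1 day into August 2070.
Total: 11 + 31 + 30 + 31 + 30 + 31 + 31 + 30 + 31 + 30 + 31 + 31 + 29 + 31 + 30 + 31 + 30 + 31 + 31 + 30 + 31 + 30 + 31 + 31 + 28 + 31 + 30 + 31 + 30 + 31 + 31 + 30 + 31 + 30 + 31 + 31 + 28 + 31 + 30 + 31 + 30 + 31 + 1 = 1261.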